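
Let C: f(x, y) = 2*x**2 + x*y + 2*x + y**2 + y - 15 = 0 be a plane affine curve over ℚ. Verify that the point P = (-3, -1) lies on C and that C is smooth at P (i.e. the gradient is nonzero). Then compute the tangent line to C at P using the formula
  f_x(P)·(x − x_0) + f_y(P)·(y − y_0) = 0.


Tangent line at P: -11*x - 4*y - 37 = 0.

Step 1: f(-3, -1) = 0, so P lies on C.
Step 2: partial derivatives
  f_x(x, y) = 4*x + y + 2, f_y(x, y) = x + 2*y + 1.
  f_x(P) = -11, f_y(P) = -4 (gradient nonzero, so P is smooth).
Step 3: tangent line at P: -11·(x − -3) + -4·(y − -1) = 0.
Expanding: -11*x - 4*y - 37 = 0.


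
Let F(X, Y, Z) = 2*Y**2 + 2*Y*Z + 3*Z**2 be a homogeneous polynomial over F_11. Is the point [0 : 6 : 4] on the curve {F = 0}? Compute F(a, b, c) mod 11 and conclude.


F(0,6,4) ≡ 3 (mod 11); P is NOT on the curve.

Evaluate F(0, 6, 4) term-by-term (mod 11).
  2*Y**2 ↦ 2·1·36·1 = 72
  2*Y*Z ↦ 2·1·6·4 = 48
  3*Z**2 ↦ 3·1·1·16 = 48
Sum: F(0, 6, 4) = (72) + (48) + (48) = 168.
Reducing mod 11: 168 ≡ 3 (mod 11).
Since F(a, b, c) ≡ 3 ≠ 0 (mod 11), P does NOT lie on the curve.


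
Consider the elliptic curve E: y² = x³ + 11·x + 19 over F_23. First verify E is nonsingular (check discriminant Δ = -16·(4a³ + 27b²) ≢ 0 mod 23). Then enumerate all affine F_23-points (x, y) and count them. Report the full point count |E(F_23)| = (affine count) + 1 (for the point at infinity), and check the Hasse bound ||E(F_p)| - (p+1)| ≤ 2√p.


Affine points = {(1, 10), (1, 13), (2, 7), (2, 16), (4, 9), (4, 14), (6, 5), (6, 18), (7, 5), (7, 18), (10, 5), (10, 18), (12, 4), (12, 19), (13, 6), (13, 17), (16, 6), (16, 17), (17, 6), (17, 17), (18, 0), (19, 7), (19, 16), (21, 9), (21, 14)}; affine count = 25; |E(F_23)| = 26.

Discriminant check: Δ ∝ 4a³ + 27b² = 4·11³ + 27·19² = 4·1331 + 27·361 ≡ 6 (mod 23). Nonzero ⇒ E is nonsingular.
For each x ∈ F_23, compute rhs = x³ + 11·x + 19 mod 23, then count y ∈ F_23 with y² ≡ rhs.
  x = 0: rhs = 19, matching y values: none (0 points).
  x = 1: rhs = 8, matching y values: 10, 13 (2 points).
  x = 2: rhs = 3, matching y values: 7, 16 (2 points).
  x = 3: rhs = 10, matching y values: none (0 points).
  x = 4: rhs = 12, matching y values: 9, 14 (2 points).
  x = 5: rhs = 15, matching y values: none (0 points).
  x = 6: rhs = 2, matching y values: 5, 18 (2 points).
  x = 7: rhs = 2, matching y values: 5, 18 (2 points).
  x = 8: rhs = 21, matching y values: none (0 points).
  x = 9: rhs = 19, matching y values: none (0 points).
  x = 10: rhs = 2, matching y values: 5, 18 (2 points).
  x = 11: rhs = 22, matching y values: none (0 points).
  x = 12: rhs = 16, matching y values: 4, 19 (2 points).
  x = 13: rhs = 13, matching y values: 6, 17 (2 points).
  x = 14: rhs = 19, matching y values: none (0 points).
  x = 15: rhs = 17, matching y values: none (0 points).
  x = 16: rhs = 13, matching y values: 6, 17 (2 points).
  x = 17: rhs = 13, matching y values: 6, 17 (2 points).
  x = 18: rhs = 0, matching y values: 0 (1 points).
  x = 19: rhs = 3, matching y values: 7, 16 (2 points).
  x = 20: rhs = 5, matching y values: none (0 points).
  x = 21: rhs = 12, matching y values: 9, 14 (2 points).
  x = 22: rhs = 7, matching y values: none (0 points).
Total affine count: 25.
Full point count |E(F_23)| = 25 + 1 = 26.
Hasse bound: |26 − (23+1)| = |2| = 2 ≤ 2√23 ≈ 9.5917 ✓.


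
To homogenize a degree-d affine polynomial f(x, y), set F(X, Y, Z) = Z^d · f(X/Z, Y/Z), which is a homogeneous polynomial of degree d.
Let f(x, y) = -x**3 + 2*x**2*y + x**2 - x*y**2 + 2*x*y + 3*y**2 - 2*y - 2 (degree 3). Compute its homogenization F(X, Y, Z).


F(X, Y, Z) = -X**3 + 2*X**2*Y + X**2*Z - X*Y**2 + 2*X*Y*Z + 3*Y**2*Z - 2*Y*Z**2 - 2*Z**3

deg(f) = 3.
Substitute x = X/Z, y = Y/Z into f, then multiply by Z^3.
  monomial -1·x^3·y^0 ↦ -1·X^3·Y^0·Z^0.
  monomial 2·x^2·y^1 ↦ 2·X^2·Y^1·Z^0.
  monomial 1·x^2·y^0 ↦ 1·X^2·Y^0·Z^1.
  monomial -1·x^1·y^2 ↦ -1·X^1·Y^2·Z^0.
  monomial 2·x^1·y^1 ↦ 2·X^1·Y^1·Z^1.
  monomial 3·x^0·y^2 ↦ 3·X^0·Y^2·Z^1.
  monomial -2·x^0·y^1 ↦ -2·X^0·Y^1·Z^2.
  monomial -2·x^0·y^0 ↦ -2·X^0·Y^0·Z^3.
Collecting: F(X, Y, Z) = -X**3 + 2*X**2*Y + X**2*Z - X*Y**2 + 2*X*Y*Z + 3*Y**2*Z - 2*Y*Z**2 - 2*Z**3.


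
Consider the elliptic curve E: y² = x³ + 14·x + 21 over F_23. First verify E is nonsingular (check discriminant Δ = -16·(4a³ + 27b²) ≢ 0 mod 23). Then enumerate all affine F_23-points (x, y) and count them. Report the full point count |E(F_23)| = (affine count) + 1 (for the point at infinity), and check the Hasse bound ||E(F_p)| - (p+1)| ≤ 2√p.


Affine points = {(1, 6), (1, 17), (4, 7), (4, 16), (5, 3), (5, 20), (7, 5), (7, 18), (8, 1), (8, 22), (9, 5), (9, 18), (12, 10), (12, 13), (13, 10), (13, 13), (15, 8), (15, 15), (19, 4), (19, 19), (21, 10), (21, 13), (22, 11), (22, 12)}; affine count = 24; |E(F_23)| = 25.

Discriminant check: Δ ∝ 4a³ + 27b² = 4·14³ + 27·21² = 4·2744 + 27·441 ≡ 21 (mod 23). Nonzero ⇒ E is nonsingular.
For each x ∈ F_23, compute rhs = x³ + 14·x + 21 mod 23, then count y ∈ F_23 with y² ≡ rhs.
  x = 0: rhs = 21, matching y values: none (0 points).
  x = 1: rhs = 13, matching y values: 6, 17 (2 points).
  x = 2: rhs = 11, matching y values: none (0 points).
  x = 3: rhs = 21, matching y values: none (0 points).
  x = 4: rhs = 3, matching y values: 7, 16 (2 points).
  x = 5: rhs = 9, matching y values: 3, 20 (2 points).
  x = 6: rhs = 22, matching y values: none (0 points).
  x = 7: rhs = 2, matching y values: 5, 18 (2 points).
  x = 8: rhs = 1, matching y values: 1, 22 (2 points).
  x = 9: rhs = 2, matching y values: 5, 18 (2 points).
  x = 10: rhs = 11, matching y values: none (0 points).
  x = 11: rhs = 11, matching y values: none (0 points).
  x = 12: rhs = 8, matching y values: 10, 13 (2 points).
  x = 13: rhs = 8, matching y values: 10, 13 (2 points).
  x = 14: rhs = 17, matching y values: none (0 points).
  x = 15: rhs = 18, matching y values: 8, 15 (2 points).
  x = 16: rhs = 17, matching y values: none (0 points).
  x = 17: rhs = 20, matching y values: none (0 points).
  x = 18: rhs = 10, matching y values: none (0 points).
  x = 19: rhs = 16, matching y values: 4, 19 (2 points).
  x = 20: rhs = 21, matching y values: none (0 points).
  x = 21: rhs = 8, matching y values: 10, 13 (2 points).
  x = 22: rhs = 6, matching y values: 11, 12 (2 points).
Total affine count: 24.
Full point count |E(F_23)| = 24 + 1 = 25.
Hasse bound: |25 − (23+1)| = |1| = 1 ≤ 2√23 ≈ 9.5917 ✓.


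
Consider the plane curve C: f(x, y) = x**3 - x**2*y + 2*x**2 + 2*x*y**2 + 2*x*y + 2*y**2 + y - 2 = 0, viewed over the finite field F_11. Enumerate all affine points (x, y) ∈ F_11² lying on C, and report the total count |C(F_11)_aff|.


Affine F_11-points: {(3, 6), (3, 8), (6, 0), (6, 4), (8, 0), (8, 2), (9, 1), (10, 5)}; count = 8.

For each of the 121 pairs (x, y) ∈ F_11², evaluate f(x, y) mod 11. Record the zeros.
  x = 0: [0↦9, 1↦1, 2↦8, 3↦8, 4↦1, 5↦9, 6↦10, 7↦4, 8↦2, 9↦4, 10↦10]  zeros at y ∈ ∅
  x = 1: [0↦1, 1↦7, 2↦10, 3↦10, 4↦7, 5↦1, 6↦3, 7↦2, 8↦9, 9↦2, 10↦3]  zeros at y ∈ ∅
  x = 2: [0↦3, 1↦10, 2↦7, 3↦5, 4↦4, 5↦4, 6↦5, 7↦7, 8↦10, 9↦3, 10↦8]  zeros at y ∈ ∅
  x = 3: [0↦10, 1↦5, 2↦5, 3↦10, 4↦9, 5↦2, 6↦0, 7↦3, 8↦0, 9↦2, 10↦9]  zeros at y ∈ {6, 8}
  x = 4: [0↦6, 1↦9, 2↦10, 3↦9, 4↦6, 5↦1, 6↦5, 7↦7, 8↦7, 9↦5, 10↦1]  zeros at y ∈ ∅
  x = 5: [0↦8, 1↦6, 2↦6, 3↦8, 4↦1, 5↦7, 6↦4, 7↦3, 8↦4, 9↦7, 10↦1]  zeros at y ∈ ∅
  x = 6: [0↦0, 1↦2, 2↦10, 3↦2, 4↦0, 5↦4, 6↦3, 7↦8, 8↦8, 9↦3, 10↦4]  zeros at y ∈ {0, 4}
  x = 7: [0↦10, 1↦3, 2↦6, 3↦8, 4↦9, 5↦9, 6↦8, 7↦6, 8↦3, 9↦10, 10↦5]  zeros at y ∈ ∅
  x = 8: [0↦0, 1↦4, 2↦0, 3↦10, 4↦1, 5↦6, 6↦3, 7↦3, 8↦6, 9↦1, 10↦10]  zeros at y ∈ {0, 2}
  x = 9: [0↦9, 1↦0, 2↦9, 3↦3, 4↦4, 5↦1, 6↦5, 7↦5, 8↦1, 9↦4, 10↦3]  zeros at y ∈ {1}
  x = 10: [0↦10, 1↦8, 2↦6, 3↦4, 4↦2, 5↦0, 6↦9, 7↦7, 8↦5, 9↦3, 10↦1]  zeros at y ∈ {5}
Collecting zeros: affine points = {(3, 6), (3, 8), (6, 0), (6, 4), (8, 0), (8, 2), (9, 1), (10, 5)}.
Total count |C(F_11)_aff| = 8.


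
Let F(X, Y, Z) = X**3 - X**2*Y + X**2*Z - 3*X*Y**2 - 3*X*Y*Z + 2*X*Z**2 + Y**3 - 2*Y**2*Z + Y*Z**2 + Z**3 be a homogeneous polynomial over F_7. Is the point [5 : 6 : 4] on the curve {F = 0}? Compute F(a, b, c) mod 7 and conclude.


F(5,6,4) ≡ 4 (mod 7); P is NOT on the curve.

Evaluate F(5, 6, 4) term-by-term (mod 7).
  X**3 ↦ 1·125·1·1 = 125
  -X**2*Y ↦ -1·25·6·1 = -150
  X**2*Z ↦ 1·25·1·4 = 100
  -3*X*Y**2 ↦ -3·5·36·1 = -540
  -3*X*Y*Z ↦ -3·5·6·4 = -360
  2*X*Z**2 ↦ 2·5·1·16 = 160
  Y**3 ↦ 1·1·216·1 = 216
  -2*Y**2*Z ↦ -2·1·36·4 = -288
  Y*Z**2 ↦ 1·1·6·16 = 96
  Z**3 ↦ 1·1·1·64 = 64
Sum: F(5, 6, 4) = (125) + (-150) + (100) + (-540) + (-360) + (160) + (216) + (-288) + (96) + (64) = -577.
Reducing mod 7: -577 ≡ 4 (mod 7).
Since F(a, b, c) ≡ 4 ≠ 0 (mod 7), P does NOT lie on the curve.


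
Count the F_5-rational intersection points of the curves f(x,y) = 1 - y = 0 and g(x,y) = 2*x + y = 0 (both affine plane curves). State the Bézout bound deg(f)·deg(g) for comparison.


Common zeros: {(2, 1)}; count = 1; Bézout bound = 1.

deg(f) = 1, deg(g) = 1, so Bézout bound = 1.
Scan x ∈ F_5. For each x, list the y ∈ F_5 with f(x, y) ≡ 0 and those with g(x, y) ≡ 0 (mod 5); the common zeros in that column are the intersection.
  x = 0: f ≡ 0 at y ∈ {1}; g ≡ 0 at y ∈ {0}; common: ∅.
  x = 1: f ≡ 0 at y ∈ {1}; g ≡ 0 at y ∈ {3}; common: ∅.
  x = 2: f ≡ 0 at y ∈ {1}; g ≡ 0 at y ∈ {1}; common: {1}.
  x = 3: f ≡ 0 at y ∈ {1}; g ≡ 0 at y ∈ {4}; common: ∅.
  x = 4: f ≡ 0 at y ∈ {1}; g ≡ 0 at y ∈ {2}; common: ∅.
Collecting: common zeros = {(2, 1)}, so the count is 1.
Comparison with the Bézout bound: 1 ≤ 1 = deg(f)·deg(g), as expected for curves with no common component (the bound is attained).


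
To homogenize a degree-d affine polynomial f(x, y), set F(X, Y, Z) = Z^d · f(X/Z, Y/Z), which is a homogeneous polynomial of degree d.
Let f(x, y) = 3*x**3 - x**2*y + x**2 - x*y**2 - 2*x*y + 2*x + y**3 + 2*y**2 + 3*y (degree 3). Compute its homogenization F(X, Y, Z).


F(X, Y, Z) = 3*X**3 - X**2*Y + X**2*Z - X*Y**2 - 2*X*Y*Z + 2*X*Z**2 + Y**3 + 2*Y**2*Z + 3*Y*Z**2

deg(f) = 3.
Substitute x = X/Z, y = Y/Z into f, then multiply by Z^3.
  monomial 3·x^3·y^0 ↦ 3·X^3·Y^0·Z^0.
  monomial -1·x^2·y^1 ↦ -1·X^2·Y^1·Z^0.
  monomial 1·x^2·y^0 ↦ 1·X^2·Y^0·Z^1.
  monomial -1·x^1·y^2 ↦ -1·X^1·Y^2·Z^0.
  monomial -2·x^1·y^1 ↦ -2·X^1·Y^1·Z^1.
  monomial 2·x^1·y^0 ↦ 2·X^1·Y^0·Z^2.
  monomial 1·x^0·y^3 ↦ 1·X^0·Y^3·Z^0.
  monomial 2·x^0·y^2 ↦ 2·X^0·Y^2·Z^1.
  monomial 3·x^0·y^1 ↦ 3·X^0·Y^1·Z^2.
Collecting: F(X, Y, Z) = 3*X**3 - X**2*Y + X**2*Z - X*Y**2 - 2*X*Y*Z + 2*X*Z**2 + Y**3 + 2*Y**2*Z + 3*Y*Z**2.


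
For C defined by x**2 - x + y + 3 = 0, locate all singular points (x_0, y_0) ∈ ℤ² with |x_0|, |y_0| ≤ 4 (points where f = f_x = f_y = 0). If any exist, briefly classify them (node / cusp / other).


No singular points in the scanned grid; C is smooth there.

Compute partial derivatives:
  f_x = 2*x - 1.
  f_y = 1.
f_y = 1 is a nonzero constant, so f_y never vanishes: no point (x, y) can satisfy f = f_x = f_y = 0. In particular no (x, y) ∈ {−4, ..., 4}² is singular; the curve is smooth.


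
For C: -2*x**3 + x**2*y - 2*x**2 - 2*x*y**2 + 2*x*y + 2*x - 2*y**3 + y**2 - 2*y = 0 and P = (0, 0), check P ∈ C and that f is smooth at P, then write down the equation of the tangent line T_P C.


Tangent line at P: 2*x - 2*y = 0.

Step 1: f(0, 0) = 0, so P lies on C.
Step 2: partial derivatives
  f_x(x, y) = -6*x**2 + 2*x*y - 4*x - 2*y**2 + 2*y + 2, f_y(x, y) = x**2 - 4*x*y + 2*x - 6*y**2 + 2*y - 2.
  f_x(P) = 2, f_y(P) = -2 (gradient nonzero, so P is smooth).
Step 3: tangent line at P: 2·(x − 0) + -2·(y − 0) = 0.
Expanding: 2*x - 2*y = 0.


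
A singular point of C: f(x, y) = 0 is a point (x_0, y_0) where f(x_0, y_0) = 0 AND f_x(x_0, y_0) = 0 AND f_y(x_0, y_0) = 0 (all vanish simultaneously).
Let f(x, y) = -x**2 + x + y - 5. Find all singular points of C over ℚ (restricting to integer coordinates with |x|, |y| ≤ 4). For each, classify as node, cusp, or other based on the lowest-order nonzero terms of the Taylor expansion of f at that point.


No singular points in the scanned grid; C is smooth there.

Compute partial derivatives:
  f_x = 1 - 2*x.
  f_y = 1.
f_y = 1 is a nonzero constant, so f_y never vanishes: no point (x, y) can satisfy f = f_x = f_y = 0. In particular no (x, y) ∈ {−4, ..., 4}² is singular; the curve is smooth.


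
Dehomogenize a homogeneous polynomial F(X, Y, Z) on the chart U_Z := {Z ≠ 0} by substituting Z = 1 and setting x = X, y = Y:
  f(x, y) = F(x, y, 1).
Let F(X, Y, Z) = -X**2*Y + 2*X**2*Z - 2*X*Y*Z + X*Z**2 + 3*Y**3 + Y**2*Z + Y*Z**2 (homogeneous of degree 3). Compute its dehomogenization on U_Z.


f(x, y) = -x**2*y + 2*x**2 - 2*x*y + x + 3*y**3 + y**2 + y

On U_Z we set Z = 1. Each monomial c·X^i·Y^j·Z^k in F becomes c·x^i·y^j·1^k = c·x^i·y^j.
Substituting Z = 1: F(X, Y, 1) = -x**2*y + 2*x**2 - 2*x*y + x + 3*y**3 + y**2 + y.
Note: deg(f) ≤ deg(F) = 3; strict inequality happens when F is divisible by Z (lost terms).


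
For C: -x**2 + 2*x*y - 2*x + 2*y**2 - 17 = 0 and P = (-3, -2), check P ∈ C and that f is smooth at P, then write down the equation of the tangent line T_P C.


Tangent line at P: -14*y - 28 = 0.

Step 1: f(-3, -2) = 0, so P lies on C.
Step 2: partial derivatives
  f_x(x, y) = -2*x + 2*y - 2, f_y(x, y) = 2*x + 4*y.
  f_x(P) = 0, f_y(P) = -14 (gradient nonzero, so P is smooth).
Step 3: tangent line at P: 0·(x − -3) + -14·(y − -2) = 0.
Expanding: -14*y - 28 = 0.


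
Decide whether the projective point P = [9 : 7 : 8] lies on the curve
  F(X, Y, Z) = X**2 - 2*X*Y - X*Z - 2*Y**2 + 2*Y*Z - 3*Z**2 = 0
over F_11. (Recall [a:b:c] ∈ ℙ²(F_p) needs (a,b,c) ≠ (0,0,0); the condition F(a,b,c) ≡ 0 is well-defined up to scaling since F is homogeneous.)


F(9,7,8) ≡ 2 (mod 11); P is NOT on the curve.

Evaluate F(9, 7, 8) term-by-term (mod 11).
  X**2 ↦ 1·81·1·1 = 81
  -2*X*Y ↦ -2·9·7·1 = -126
  -X*Z ↦ -1·9·1·8 = -72
  -2*Y**2 ↦ -2·1·49·1 = -98
  2*Y*Z ↦ 2·1·7·8 = 112
  -3*Z**2 ↦ -3·1·1·64 = -192
Sum: F(9, 7, 8) = (81) + (-126) + (-72) + (-98) + (112) + (-192) = -295.
Reducing mod 11: -295 ≡ 2 (mod 11).
Since F(a, b, c) ≡ 2 ≠ 0 (mod 11), P does NOT lie on the curve.


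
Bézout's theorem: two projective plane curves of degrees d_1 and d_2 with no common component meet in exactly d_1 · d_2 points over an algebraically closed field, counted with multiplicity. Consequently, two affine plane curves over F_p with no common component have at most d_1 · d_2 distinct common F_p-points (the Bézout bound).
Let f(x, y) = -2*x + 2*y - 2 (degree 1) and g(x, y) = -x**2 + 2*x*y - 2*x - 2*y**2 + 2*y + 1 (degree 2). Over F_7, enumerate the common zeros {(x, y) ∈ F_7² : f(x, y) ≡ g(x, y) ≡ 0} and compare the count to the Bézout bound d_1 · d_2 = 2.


Common zeros: {(2, 3), (3, 4)}; count = 2; Bézout bound = 2.

deg(f) = 1, deg(g) = 2, so Bézout bound = 2.
Scan x ∈ F_7. For each x, list the y ∈ F_7 with f(x, y) ≡ 0 and those with g(x, y) ≡ 0 (mod 7); the common zeros in that column are the intersection.
  x = 0: f ≡ 0 at y ∈ {1}; g ≡ 0 at y ∈ ∅; common: ∅.
  x = 1: f ≡ 0 at y ∈ {2}; g ≡ 0 at y ∈ {1}; common: ∅.
  x = 2: f ≡ 0 at y ∈ {3}; g ≡ 0 at y ∈ {0, 3}; common: {3}.
  x = 3: f ≡ 0 at y ∈ {4}; g ≡ 0 at y ∈ {0, 4}; common: {4}.
  x = 4: f ≡ 0 at y ∈ {5}; g ≡ 0 at y ∈ {6}; common: ∅.
  x = 5: f ≡ 0 at y ∈ {6}; g ≡ 0 at y ∈ ∅; common: ∅.
  x = 6: f ≡ 0 at y ∈ {0}; g ≡ 0 at y ∈ {1, 6}; common: ∅.
Collecting: common zeros = {(2, 3), (3, 4)}, so the count is 2.
Comparison with the Bézout bound: 2 ≤ 2 = deg(f)·deg(g), as expected for curves with no common component (the bound is attained).


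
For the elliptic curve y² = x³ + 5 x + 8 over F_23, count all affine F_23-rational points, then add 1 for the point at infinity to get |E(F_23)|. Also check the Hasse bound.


Affine points = {(0, 10), (0, 13), (2, 7), (2, 16), (3, 2), (3, 21), (4, 0), (6, 1), (6, 22), (7, 8), (7, 15), (8, 10), (8, 13), (9, 0), (10, 0), (12, 5), (12, 18), (13, 4), (13, 19), (14, 4), (14, 19), (15, 10), (15, 13), (19, 4), (19, 19), (20, 9), (20, 14), (21, 6), (21, 17), (22, 5), (22, 18)}; affine count = 31; |E(F_23)| = 32.

Discriminant check: Δ ∝ 4a³ + 27b² = 4·5³ + 27·8² = 4·125 + 27·64 ≡ 20 (mod 23). Nonzero ⇒ E is nonsingular.
For each x ∈ F_23, compute rhs = x³ + 5·x + 8 mod 23, then count y ∈ F_23 with y² ≡ rhs.
  x = 0: rhs = 8, matching y values: 10, 13 (2 points).
  x = 1: rhs = 14, matching y values: none (0 points).
  x = 2: rhs = 3, matching y values: 7, 16 (2 points).
  x = 3: rhs = 4, matching y values: 2, 21 (2 points).
  x = 4: rhs = 0, matching y values: 0 (1 points).
  x = 5: rhs = 20, matching y values: none (0 points).
  x = 6: rhs = 1, matching y values: 1, 22 (2 points).
  x = 7: rhs = 18, matching y values: 8, 15 (2 points).
  x = 8: rhs = 8, matching y values: 10, 13 (2 points).
  x = 9: rhs = 0, matching y values: 0 (1 points).
  x = 10: rhs = 0, matching y values: 0 (1 points).
  x = 11: rhs = 14, matching y values: none (0 points).
  x = 12: rhs = 2, matching y values: 5, 18 (2 points).
  x = 13: rhs = 16, matching y values: 4, 19 (2 points).
  x = 14: rhs = 16, matching y values: 4, 19 (2 points).
  x = 15: rhs = 8, matching y values: 10, 13 (2 points).
  x = 16: rhs = 21, matching y values: none (0 points).
  x = 17: rhs = 15, matching y values: none (0 points).
  x = 18: rhs = 19, matching y values: none (0 points).
  x = 19: rhs = 16, matching y values: 4, 19 (2 points).
  x = 20: rhs = 12, matching y values: 9, 14 (2 points).
  x = 21: rhs = 13, matching y values: 6, 17 (2 points).
  x = 22: rhs = 2, matching y values: 5, 18 (2 points).
Total affine count: 31.
Full point count |E(F_23)| = 31 + 1 = 32.
Hasse bound: |32 − (23+1)| = |8| = 8 ≤ 2√23 ≈ 9.5917 ✓.


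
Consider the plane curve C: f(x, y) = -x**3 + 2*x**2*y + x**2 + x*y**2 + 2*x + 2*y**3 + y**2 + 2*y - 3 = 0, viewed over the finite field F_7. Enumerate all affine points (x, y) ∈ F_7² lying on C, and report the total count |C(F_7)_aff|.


Affine F_7-points: {(0, 2), (1, 1), (1, 4), (4, 4), (5, 5), (6, 2), (6, 3)}; count = 7.

For each of the 49 pairs (x, y) ∈ F_7², evaluate f(x, y) mod 7. Record the zeros.
  x = 0: [0↦4, 1↦2, 2↦0, 3↦3, 4↦2, 5↦2, 6↦1]  zeros at y ∈ {2}
  x = 1: [0↦6, 1↦0, 2↦3, 3↦6, 4↦0, 5↦4, 6↦2]  zeros at y ∈ {1, 4}
  x = 2: [0↦4, 1↦5, 2↦3, 3↦3, 4↦3, 5↦1, 6↦2]  zeros at y ∈ ∅
  x = 3: [0↦6, 1↦4, 2↦1, 3↦2, 4↦5, 5↦1, 6↦2]  zeros at y ∈ ∅
  x = 4: [0↦6, 1↦5, 2↦5, 3↦4, 4↦0, 5↦5, 6↦3]  zeros at y ∈ {4}
  x = 5: [0↦5, 1↦2, 2↦2, 3↦3, 4↦3, 5↦0, 6↦6]  zeros at y ∈ {5}
  x = 6: [0↦4, 1↦3, 2↦0, 3↦0, 4↦1, 5↦1, 6↦5]  zeros at y ∈ {2, 3}
Collecting zeros: affine points = {(0, 2), (1, 1), (1, 4), (4, 4), (5, 5), (6, 2), (6, 3)}.
Total count |C(F_7)_aff| = 7.


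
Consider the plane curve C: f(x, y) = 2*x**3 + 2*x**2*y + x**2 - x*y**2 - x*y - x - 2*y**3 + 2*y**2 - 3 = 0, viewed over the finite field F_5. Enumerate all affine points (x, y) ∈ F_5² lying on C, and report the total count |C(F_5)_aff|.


Affine F_5-points: {(2, 0)}; count = 1.

For each of the 25 pairs (x, y) ∈ F_5², evaluate f(x, y) mod 5. Record the zeros.
  x = 0: [0↦2, 1↦2, 2↦4, 3↦1, 4↦1]  zeros at y ∈ ∅
  x = 1: [0↦4, 1↦4, 2↦4, 3↦2, 4↦1]  zeros at y ∈ ∅
  x = 2: [0↦0, 1↦4, 2↦1, 3↦4, 4↦1]  zeros at y ∈ {0}
  x = 3: [0↦2, 1↦4, 2↦2, 3↦4, 4↦3]  zeros at y ∈ ∅
  x = 4: [0↦2, 1↦1, 2↦4, 3↦4, 4↦4]  zeros at y ∈ ∅
Collecting zeros: affine points = {(2, 0)}.
Total count |C(F_5)_aff| = 1.


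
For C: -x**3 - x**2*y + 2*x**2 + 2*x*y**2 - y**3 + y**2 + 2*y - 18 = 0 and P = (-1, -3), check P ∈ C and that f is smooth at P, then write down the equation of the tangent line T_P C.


Tangent line at P: 5*x - 20*y - 55 = 0.

Step 1: f(-1, -3) = 0, so P lies on C.
Step 2: partial derivatives
  f_x(x, y) = -3*x**2 - 2*x*y + 4*x + 2*y**2, f_y(x, y) = -x**2 + 4*x*y - 3*y**2 + 2*y + 2.
  f_x(P) = 5, f_y(P) = -20 (gradient nonzero, so P is smooth).
Step 3: tangent line at P: 5·(x − -1) + -20·(y − -3) = 0.
Expanding: 5*x - 20*y - 55 = 0.


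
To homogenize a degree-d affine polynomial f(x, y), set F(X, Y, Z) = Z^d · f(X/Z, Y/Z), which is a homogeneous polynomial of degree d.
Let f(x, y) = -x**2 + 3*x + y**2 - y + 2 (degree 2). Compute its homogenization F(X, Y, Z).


F(X, Y, Z) = -X**2 + 3*X*Z + Y**2 - Y*Z + 2*Z**2

deg(f) = 2.
Substitute x = X/Z, y = Y/Z into f, then multiply by Z^2.
  monomial -1·x^2·y^0 ↦ -1·X^2·Y^0·Z^0.
  monomial 3·x^1·y^0 ↦ 3·X^1·Y^0·Z^1.
  monomial 1·x^0·y^2 ↦ 1·X^0·Y^2·Z^0.
  monomial -1·x^0·y^1 ↦ -1·X^0·Y^1·Z^1.
  monomial 2·x^0·y^0 ↦ 2·X^0·Y^0·Z^2.
Collecting: F(X, Y, Z) = -X**2 + 3*X*Z + Y**2 - Y*Z + 2*Z**2.


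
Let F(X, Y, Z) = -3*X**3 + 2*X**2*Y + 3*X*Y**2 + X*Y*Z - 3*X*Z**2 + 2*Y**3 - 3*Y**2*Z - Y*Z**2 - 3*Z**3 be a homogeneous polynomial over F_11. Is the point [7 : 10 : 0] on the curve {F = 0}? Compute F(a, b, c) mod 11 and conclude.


F(7,10,0) ≡ 3 (mod 11); P is NOT on the curve.

Evaluate F(7, 10, 0) term-by-term (mod 11).
  -3*X**3 ↦ -3·343·1·1 = -1029
  2*X**2*Y ↦ 2·49·10·1 = 980
  3*X*Y**2 ↦ 3·7·100·1 = 2100
  X*Y*Z ↦ 1·7·10·0 = 0
  -3*X*Z**2 ↦ -3·7·1·0 = 0
  2*Y**3 ↦ 2·1·1000·1 = 2000
  -3*Y**2*Z ↦ -3·1·100·0 = 0
  -Y*Z**2 ↦ -1·1·10·0 = 0
  -3*Z**3 ↦ -3·1·1·0 = 0
Sum: F(7, 10, 0) = (-1029) + (980) + (2100) + (0) + (0) + (2000) + (0) + (0) + (0) = 4051.
Reducing mod 11: 4051 ≡ 3 (mod 11).
Since F(a, b, c) ≡ 3 ≠ 0 (mod 11), P does NOT lie on the curve.


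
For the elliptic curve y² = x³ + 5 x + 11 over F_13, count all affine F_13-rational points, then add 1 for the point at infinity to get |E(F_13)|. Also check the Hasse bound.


Affine points = {(1, 2), (1, 11), (2, 4), (2, 9), (3, 1), (3, 12), (4, 2), (4, 11), (6, 6), (6, 7), (7, 5), (7, 8), (8, 2), (8, 11)}; affine count = 14; |E(F_13)| = 15.

Discriminant check: Δ ∝ 4a³ + 27b² = 4·5³ + 27·11² = 4·125 + 27·121 ≡ 10 (mod 13). Nonzero ⇒ E is nonsingular.
For each x ∈ F_13, compute rhs = x³ + 5·x + 11 mod 13, then count y ∈ F_13 with y² ≡ rhs.
  x = 0: rhs = 11, matching y values: none (0 points).
  x = 1: rhs = 4, matching y values: 2, 11 (2 points).
  x = 2: rhs = 3, matching y values: 4, 9 (2 points).
  x = 3: rhs = 1, matching y values: 1, 12 (2 points).
  x = 4: rhs = 4, matching y values: 2, 11 (2 points).
  x = 5: rhs = 5, matching y values: none (0 points).
  x = 6: rhs = 10, matching y values: 6, 7 (2 points).
  x = 7: rhs = 12, matching y values: 5, 8 (2 points).
  x = 8: rhs = 4, matching y values: 2, 11 (2 points).
  x = 9: rhs = 5, matching y values: none (0 points).
  x = 10: rhs = 8, matching y values: none (0 points).
  x = 11: rhs = 6, matching y values: none (0 points).
  x = 12: rhs = 5, matching y values: none (0 points).
Total affine count: 14.
Full point count |E(F_13)| = 14 + 1 = 15.
Hasse bound: |15 − (13+1)| = |1| = 1 ≤ 2√13 ≈ 7.2111 ✓.


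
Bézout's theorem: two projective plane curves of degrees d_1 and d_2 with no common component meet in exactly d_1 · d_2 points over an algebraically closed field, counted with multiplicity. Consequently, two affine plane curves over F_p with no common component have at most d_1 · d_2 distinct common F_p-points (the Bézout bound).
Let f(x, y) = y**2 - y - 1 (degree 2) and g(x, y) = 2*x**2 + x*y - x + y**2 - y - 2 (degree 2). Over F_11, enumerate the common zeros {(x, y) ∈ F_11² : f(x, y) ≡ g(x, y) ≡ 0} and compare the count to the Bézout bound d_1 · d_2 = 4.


Common zeros: ∅; count = 0; Bézout bound = 4.

deg(f) = 2, deg(g) = 2, so Bézout bound = 4.
Scan x ∈ F_11. For each x, list the y ∈ F_11 with f(x, y) ≡ 0 and those with g(x, y) ≡ 0 (mod 11); the common zeros in that column are the intersection.
  x = 0: f ≡ 0 at y ∈ {4, 8}; g ≡ 0 at y ∈ {2, 10}; common: ∅.
  x = 1: f ≡ 0 at y ∈ {4, 8}; g ≡ 0 at y ∈ {1, 10}; common: ∅.
  x = 2: f ≡ 0 at y ∈ {4, 8}; g ≡ 0 at y ∈ ∅; common: ∅.
  x = 3: f ≡ 0 at y ∈ {4, 8}; g ≡ 0 at y ∈ ∅; common: ∅.
  x = 4: f ≡ 0 at y ∈ {4, 8}; g ≡ 0 at y ∈ {3, 5}; common: ∅.
  x = 5: f ≡ 0 at y ∈ {4, 8}; g ≡ 0 at y ∈ {2, 5}; common: ∅.
  x = 6: f ≡ 0 at y ∈ {4, 8}; g ≡ 0 at y ∈ {3}; common: ∅.
  x = 7: f ≡ 0 at y ∈ {4, 8}; g ≡ 0 at y ∈ ∅; common: ∅.
  x = 8: f ≡ 0 at y ∈ {4, 8}; g ≡ 0 at y ∈ ∅; common: ∅.
  x = 9: f ≡ 0 at y ∈ {4, 8}; g ≡ 0 at y ∈ ∅; common: ∅.
  x = 10: f ≡ 0 at y ∈ {4, 8}; g ≡ 0 at y ∈ {1}; common: ∅.
Collecting: common zeros = ∅, so the count is 0.
Comparison with the Bézout bound: 0 ≤ 4 = deg(f)·deg(g), as expected for curves with no common component (the affine F_11-count falls short of the bound because intersections may lie at infinity, over extension fields, or carry multiplicity).


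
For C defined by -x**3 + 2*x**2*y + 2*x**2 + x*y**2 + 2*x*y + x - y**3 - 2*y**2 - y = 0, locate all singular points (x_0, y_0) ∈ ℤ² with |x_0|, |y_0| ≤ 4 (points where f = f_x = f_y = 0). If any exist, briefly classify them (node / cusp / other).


Singular points: {(0, -1)}; classification: cusp.

Compute partial derivatives:
  f_x = -3*x**2 + 4*x*y + 4*x + y**2 + 2*y + 1.
  f_y = 2*x**2 + 2*x*y + 2*x - 3*y**2 - 4*y - 1.
Scan x_0 ∈ {−4, ..., 4}. For each x_0, f_y(x_0, y) is a polynomial in y; find its integer roots y ∈ {−4, ..., 4}, then test f_x and f at those candidates.
  x = -4: f_y(-4, y) = -3*y**2 - 12*y + 23; no integer root y with |y| ≤ 4.
  x = -3: f_y(-3, y) = -3*y**2 - 10*y + 11; no integer root y with |y| ≤ 4.
  x = -2: f_y(-2, y) = -3*y**2 - 8*y + 3; vanishes at y ∈ {-3}. (-2, -3): f_x = 8 ≠ 0.
  x = -1: f_y(-1, y) = -3*y**2 - 6*y - 1; no integer root y with |y| ≤ 4.
  x = 0: f_y(0, y) = -3*y**2 - 4*y - 1; vanishes at y ∈ {-1}. (0, -1): f_x = 0, f = 0 — SINGULAR.
  x = 1: f_y(1, y) = -3*y**2 - 2*y + 3; no integer root y with |y| ≤ 4.
  x = 2: f_y(2, y) = 11 - 3*y**2; no integer root y with |y| ≤ 4.
  x = 3: f_y(3, y) = -3*y**2 + 2*y + 23; no integer root y with |y| ≤ 4.
  x = 4: f_y(4, y) = -3*y**2 + 4*y + 39; vanishes at y ∈ {-3}. (4, -3): f_x = -76 ≠ 0.
Only singular point on the grid: (0, -1).
Classify: substitute x = 0 + u, y = -1 + v and expand: f = -u**3 + 2*u**2*v + u*v**2 - v**3 + v**2.
No constant or linear terms (consistent with a singular point). Quadratic part: v**2. Cubic part: -u**3 + 2*u**2*v + u*v**2 - v**3.
The quadratic part v**2 is a perfect square, so there is a single (double) tangent line v = 0, i.e. y = -1. Restricting the cubic part to that line (v = 0) leaves -u**3 ≠ 0, so f is not divisible by v and the branch is v² ≈ u**3 to lowest order — this is a cusp.
Classification: cusp.


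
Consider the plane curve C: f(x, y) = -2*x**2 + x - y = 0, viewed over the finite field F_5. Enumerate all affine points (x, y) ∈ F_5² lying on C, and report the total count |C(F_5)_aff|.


Affine F_5-points: {(0, 0), (1, 4), (2, 4), (3, 0), (4, 2)}; count = 5.

For each of the 25 pairs (x, y) ∈ F_5², evaluate f(x, y) mod 5. Record the zeros.
  x = 0: [0↦0, 1↦4, 2↦3, 3↦2, 4↦1]  zeros at y ∈ {0}
  x = 1: [0↦4, 1↦3, 2↦2, 3↦1, 4↦0]  zeros at y ∈ {4}
  x = 2: [0↦4, 1↦3, 2↦2, 3↦1, 4↦0]  zeros at y ∈ {4}
  x = 3: [0↦0, 1↦4, 2↦3, 3↦2, 4↦1]  zeros at y ∈ {0}
  x = 4: [0↦2, 1↦1, 2↦0, 3↦4, 4↦3]  zeros at y ∈ {2}
Collecting zeros: affine points = {(0, 0), (1, 4), (2, 4), (3, 0), (4, 2)}.
Total count |C(F_5)_aff| = 5.


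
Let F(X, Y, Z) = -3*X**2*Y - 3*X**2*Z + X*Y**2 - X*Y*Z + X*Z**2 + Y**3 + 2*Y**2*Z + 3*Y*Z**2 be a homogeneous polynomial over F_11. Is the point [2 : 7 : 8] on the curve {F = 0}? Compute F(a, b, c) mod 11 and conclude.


F(2,7,8) ≡ 7 (mod 11); P is NOT on the curve.

Evaluate F(2, 7, 8) term-by-term (mod 11).
  -3*X**2*Y ↦ -3·4·7·1 = -84
  -3*X**2*Z ↦ -3·4·1·8 = -96
  X*Y**2 ↦ 1·2·49·1 = 98
  -X*Y*Z ↦ -1·2·7·8 = -112
  X*Z**2 ↦ 1·2·1·64 = 128
  Y**3 ↦ 1·1·343·1 = 343
  2*Y**2*Z ↦ 2·1·49·8 = 784
  3*Y*Z**2 ↦ 3·1·7·64 = 1344
Sum: F(2, 7, 8) = (-84) + (-96) + (98) + (-112) + (128) + (343) + (784) + (1344) = 2405.
Reducing mod 11: 2405 ≡ 7 (mod 11).
Since F(a, b, c) ≡ 7 ≠ 0 (mod 11), P does NOT lie on the curve.


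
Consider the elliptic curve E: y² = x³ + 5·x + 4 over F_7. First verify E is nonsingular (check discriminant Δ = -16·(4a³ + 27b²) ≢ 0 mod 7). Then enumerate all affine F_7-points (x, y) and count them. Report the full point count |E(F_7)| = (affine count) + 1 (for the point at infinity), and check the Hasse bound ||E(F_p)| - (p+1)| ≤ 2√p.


Affine points = {(0, 2), (0, 5), (2, 1), (2, 6), (3, 2), (3, 5), (4, 2), (4, 5), (5, 0)}; affine count = 9; |E(F_7)| = 10.

Discriminant check: Δ ∝ 4a³ + 27b² = 4·5³ + 27·4² = 4·125 + 27·16 ≡ 1 (mod 7). Nonzero ⇒ E is nonsingular.
For each x ∈ F_7, compute rhs = x³ + 5·x + 4 mod 7, then count y ∈ F_7 with y² ≡ rhs.
  x = 0: rhs = 4, matching y values: 2, 5 (2 points).
  x = 1: rhs = 3, matching y values: none (0 points).
  x = 2: rhs = 1, matching y values: 1, 6 (2 points).
  x = 3: rhs = 4, matching y values: 2, 5 (2 points).
  x = 4: rhs = 4, matching y values: 2, 5 (2 points).
  x = 5: rhs = 0, matching y values: 0 (1 points).
  x = 6: rhs = 5, matching y values: none (0 points).
Total affine count: 9.
Full point count |E(F_7)| = 9 + 1 = 10.
Hasse bound: |10 − (7+1)| = |2| = 2 ≤ 2√7 ≈ 5.2915 ✓.


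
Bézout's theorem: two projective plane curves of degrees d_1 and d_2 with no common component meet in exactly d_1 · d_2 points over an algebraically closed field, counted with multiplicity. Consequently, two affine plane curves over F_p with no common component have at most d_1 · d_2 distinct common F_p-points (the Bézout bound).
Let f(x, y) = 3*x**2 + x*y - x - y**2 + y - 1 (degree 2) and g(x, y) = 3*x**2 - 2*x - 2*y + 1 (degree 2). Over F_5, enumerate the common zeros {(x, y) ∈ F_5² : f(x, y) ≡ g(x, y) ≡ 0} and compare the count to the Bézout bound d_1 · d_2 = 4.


Common zeros: ∅; count = 0; Bézout bound = 4.

deg(f) = 2, deg(g) = 2, so Bézout bound = 4.
Scan x ∈ F_5. For each x, list the y ∈ F_5 with f(x, y) ≡ 0 and those with g(x, y) ≡ 0 (mod 5); the common zeros in that column are the intersection.
  x = 0: f ≡ 0 at y ∈ ∅; g ≡ 0 at y ∈ {3}; common: ∅.
  x = 1: f ≡ 0 at y ∈ ∅; g ≡ 0 at y ∈ {1}; common: ∅.
  x = 2: f ≡ 0 at y ∈ {4}; g ≡ 0 at y ∈ {2}; common: ∅.
  x = 3: f ≡ 0 at y ∈ ∅; g ≡ 0 at y ∈ {1}; common: ∅.
  x = 4: f ≡ 0 at y ∈ ∅; g ≡ 0 at y ∈ {3}; common: ∅.
Collecting: common zeros = ∅, so the count is 0.
Comparison with the Bézout bound: 0 ≤ 4 = deg(f)·deg(g), as expected for curves with no common component (the affine F_5-count falls short of the bound because intersections may lie at infinity, over extension fields, or carry multiplicity).


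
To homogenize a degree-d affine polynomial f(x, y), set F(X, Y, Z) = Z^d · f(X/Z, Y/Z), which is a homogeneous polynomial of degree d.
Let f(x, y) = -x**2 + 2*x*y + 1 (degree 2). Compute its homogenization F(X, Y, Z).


F(X, Y, Z) = -X**2 + 2*X*Y + Z**2

deg(f) = 2.
Substitute x = X/Z, y = Y/Z into f, then multiply by Z^2.
  monomial -1·x^2·y^0 ↦ -1·X^2·Y^0·Z^0.
  monomial 2·x^1·y^1 ↦ 2·X^1·Y^1·Z^0.
  monomial 1·x^0·y^0 ↦ 1·X^0·Y^0·Z^2.
Collecting: F(X, Y, Z) = -X**2 + 2*X*Y + Z**2.


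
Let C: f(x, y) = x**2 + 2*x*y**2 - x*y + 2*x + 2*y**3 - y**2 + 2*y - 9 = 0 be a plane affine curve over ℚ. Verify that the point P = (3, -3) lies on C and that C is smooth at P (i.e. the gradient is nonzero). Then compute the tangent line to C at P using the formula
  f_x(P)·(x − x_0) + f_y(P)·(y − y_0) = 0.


Tangent line at P: 29*x + 23*y - 18 = 0.

Step 1: f(3, -3) = 0, so P lies on C.
Step 2: partial derivatives
  f_x(x, y) = 2*x + 2*y**2 - y + 2, f_y(x, y) = 4*x*y - x + 6*y**2 - 2*y + 2.
  f_x(P) = 29, f_y(P) = 23 (gradient nonzero, so P is smooth).
Step 3: tangent line at P: 29·(x − 3) + 23·(y − -3) = 0.
Expanding: 29*x + 23*y - 18 = 0.


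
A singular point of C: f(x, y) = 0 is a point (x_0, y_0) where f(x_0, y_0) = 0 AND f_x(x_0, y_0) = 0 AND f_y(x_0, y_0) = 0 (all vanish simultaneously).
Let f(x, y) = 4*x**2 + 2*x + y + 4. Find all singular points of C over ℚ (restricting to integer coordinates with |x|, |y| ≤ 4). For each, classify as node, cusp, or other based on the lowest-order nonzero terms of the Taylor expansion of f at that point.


No singular points in the scanned grid; C is smooth there.

Compute partial derivatives:
  f_x = 8*x + 2.
  f_y = 1.
f_y = 1 is a nonzero constant, so f_y never vanishes: no point (x, y) can satisfy f = f_x = f_y = 0. In particular no (x, y) ∈ {−4, ..., 4}² is singular; the curve is smooth.


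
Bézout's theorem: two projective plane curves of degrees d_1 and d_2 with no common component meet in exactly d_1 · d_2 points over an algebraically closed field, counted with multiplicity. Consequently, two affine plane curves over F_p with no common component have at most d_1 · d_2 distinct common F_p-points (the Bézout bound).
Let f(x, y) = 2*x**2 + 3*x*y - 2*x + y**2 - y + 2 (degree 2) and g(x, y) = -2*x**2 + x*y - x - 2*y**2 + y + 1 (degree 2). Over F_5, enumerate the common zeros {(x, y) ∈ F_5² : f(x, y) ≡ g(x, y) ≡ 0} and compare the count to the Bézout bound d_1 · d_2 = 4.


Common zeros: ∅; count = 0; Bézout bound = 4.

deg(f) = 2, deg(g) = 2, so Bézout bound = 4.
Scan x ∈ F_5. For each x, list the y ∈ F_5 with f(x, y) ≡ 0 and those with g(x, y) ≡ 0 (mod 5); the common zeros in that column are the intersection.
  x = 0: f ≡ 0 at y ∈ ∅; g ≡ 0 at y ∈ {1, 2}; common: ∅.
  x = 1: f ≡ 0 at y ∈ {1, 2}; g ≡ 0 at y ∈ ∅; common: ∅.
  x = 2: f ≡ 0 at y ∈ {2, 3}; g ≡ 0 at y ∈ ∅; common: ∅.
  x = 3: f ≡ 0 at y ∈ ∅; g ≡ 0 at y ∈ {0, 2}; common: ∅.
  x = 4: f ≡ 0 at y ∈ ∅; g ≡ 0 at y ∈ {0}; common: ∅.
Collecting: common zeros = ∅, so the count is 0.
Comparison with the Bézout bound: 0 ≤ 4 = deg(f)·deg(g), as expected for curves with no common component (the affine F_5-count falls short of the bound because intersections may lie at infinity, over extension fields, or carry multiplicity).


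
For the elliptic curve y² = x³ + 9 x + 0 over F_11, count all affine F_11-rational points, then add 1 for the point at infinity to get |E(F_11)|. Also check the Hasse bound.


Affine points = {(0, 0), (2, 2), (2, 9), (4, 1), (4, 10), (5, 4), (5, 7), (8, 1), (8, 10), (10, 1), (10, 10)}; affine count = 11; |E(F_11)| = 12.

Discriminant check: Δ ∝ 4a³ + 27b² = 4·9³ + 27·0² = 4·729 + 27·0 ≡ 1 (mod 11). Nonzero ⇒ E is nonsingular.
For each x ∈ F_11, compute rhs = x³ + 9·x + 0 mod 11, then count y ∈ F_11 with y² ≡ rhs.
  x = 0: rhs = 0, matching y values: 0 (1 points).
  x = 1: rhs = 10, matching y values: none (0 points).
  x = 2: rhs = 4, matching y values: 2, 9 (2 points).
  x = 3: rhs = 10, matching y values: none (0 points).
  x = 4: rhs = 1, matching y values: 1, 10 (2 points).
  x = 5: rhs = 5, matching y values: 4, 7 (2 points).
  x = 6: rhs = 6, matching y values: none (0 points).
  x = 7: rhs = 10, matching y values: none (0 points).
  x = 8: rhs = 1, matching y values: 1, 10 (2 points).
  x = 9: rhs = 7, matching y values: none (0 points).
  x = 10: rhs = 1, matching y values: 1, 10 (2 points).
Total affine count: 11.
Full point count |E(F_11)| = 11 + 1 = 12.
Hasse bound: |12 − (11+1)| = |0| = 0 ≤ 2√11 ≈ 6.6332 ✓.


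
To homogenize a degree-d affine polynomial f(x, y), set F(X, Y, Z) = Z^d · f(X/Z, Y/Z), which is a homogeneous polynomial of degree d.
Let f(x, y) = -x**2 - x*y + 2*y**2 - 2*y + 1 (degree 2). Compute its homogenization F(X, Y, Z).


F(X, Y, Z) = -X**2 - X*Y + 2*Y**2 - 2*Y*Z + Z**2

deg(f) = 2.
Substitute x = X/Z, y = Y/Z into f, then multiply by Z^2.
  monomial -1·x^2·y^0 ↦ -1·X^2·Y^0·Z^0.
  monomial -1·x^1·y^1 ↦ -1·X^1·Y^1·Z^0.
  monomial 2·x^0·y^2 ↦ 2·X^0·Y^2·Z^0.
  monomial -2·x^0·y^1 ↦ -2·X^0·Y^1·Z^1.
  monomial 1·x^0·y^0 ↦ 1·X^0·Y^0·Z^2.
Collecting: F(X, Y, Z) = -X**2 - X*Y + 2*Y**2 - 2*Y*Z + Z**2.


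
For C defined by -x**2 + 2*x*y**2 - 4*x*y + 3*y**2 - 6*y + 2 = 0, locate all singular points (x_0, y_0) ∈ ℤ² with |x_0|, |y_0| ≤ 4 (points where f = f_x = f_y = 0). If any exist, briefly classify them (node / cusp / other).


Singular points: {(-1, 1)}; classification: node.

Compute partial derivatives:
  f_x = -2*x + 2*y**2 - 4*y.
  f_y = 4*x*y - 4*x + 6*y - 6.
Scan x_0 ∈ {−4, ..., 4}. For each x_0, f_y(x_0, y) is a polynomial in y; find its integer roots y ∈ {−4, ..., 4}, then test f_x and f at those candidates.
  x = -4: f_y(-4, y) = 10 - 10*y; vanishes at y ∈ {1}. (-4, 1): f_x = 6 ≠ 0.
  x = -3: f_y(-3, y) = 6 - 6*y; vanishes at y ∈ {1}. (-3, 1): f_x = 4 ≠ 0.
  x = -2: f_y(-2, y) = 2 - 2*y; vanishes at y ∈ {1}. (-2, 1): f_x = 2 ≠ 0.
  x = -1: f_y(-1, y) = 2*y - 2; vanishes at y ∈ {1}. (-1, 1): f_x = 0, f = 0 — SINGULAR.
  x = 0: f_y(0, y) = 6*y - 6; vanishes at y ∈ {1}. (0, 1): f_x = -2 ≠ 0.
  x = 1: f_y(1, y) = 10*y - 10; vanishes at y ∈ {1}. (1, 1): f_x = -4 ≠ 0.
  x = 2: f_y(2, y) = 14*y - 14; vanishes at y ∈ {1}. (2, 1): f_x = -6 ≠ 0.
  x = 3: f_y(3, y) = 18*y - 18; vanishes at y ∈ {1}. (3, 1): f_x = -8 ≠ 0.
  x = 4: f_y(4, y) = 22*y - 22; vanishes at y ∈ {1}. (4, 1): f_x = -10 ≠ 0.
Only singular point on the grid: (-1, 1).
Classify: substitute x = -1 + u, y = 1 + v and expand: f = -u**2 + 2*u*v**2 + v**2.
No constant or linear terms (consistent with a singular point). Quadratic part: -u**2 + v**2. Cubic part: 2*u*v**2.
The quadratic part v**2 - u**2 = (v − u)(v + u) splits into two distinct linear factors, so there are two distinct tangent lines y − 1 = ±(x − -1) — this is a node (ordinary double point).
Classification: node.


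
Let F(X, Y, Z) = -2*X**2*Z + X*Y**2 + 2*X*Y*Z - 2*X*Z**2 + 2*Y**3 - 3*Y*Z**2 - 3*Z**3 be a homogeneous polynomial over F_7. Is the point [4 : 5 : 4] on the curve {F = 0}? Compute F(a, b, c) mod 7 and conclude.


F(4,5,4) ≡ 4 (mod 7); P is NOT on the curve.

Evaluate F(4, 5, 4) term-by-term (mod 7).
  -2*X**2*Z ↦ -2·16·1·4 = -128
  X*Y**2 ↦ 1·4·25·1 = 100
  2*X*Y*Z ↦ 2·4·5·4 = 160
  -2*X*Z**2 ↦ -2·4·1·16 = -128
  2*Y**3 ↦ 2·1·125·1 = 250
  -3*Y*Z**2 ↦ -3·1·5·16 = -240
  -3*Z**3 ↦ -3·1·1·64 = -192
Sum: F(4, 5, 4) = (-128) + (100) + (160) + (-128) + (250) + (-240) + (-192) = -178.
Reducing mod 7: -178 ≡ 4 (mod 7).
Since F(a, b, c) ≡ 4 ≠ 0 (mod 7), P does NOT lie on the curve.


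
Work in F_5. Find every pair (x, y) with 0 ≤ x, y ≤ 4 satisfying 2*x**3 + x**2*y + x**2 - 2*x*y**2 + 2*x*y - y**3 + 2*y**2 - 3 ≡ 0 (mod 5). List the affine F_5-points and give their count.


Affine F_5-points: {(0, 4), (1, 0), (3, 0), (3, 1)}; count = 4.

For each of the 25 pairs (x, y) ∈ F_5², evaluate f(x, y) mod 5. Record the zeros.
  x = 0: [0↦2, 1↦3, 2↦2, 3↦3, 4↦0]  zeros at y ∈ {4}
  x = 1: [0↦0, 1↦2, 2↦3, 3↦2, 4↦3]  zeros at y ∈ {0}
  x = 2: [0↦2, 1↦2, 2↦2, 3↦1, 4↦3]  zeros at y ∈ ∅
  x = 3: [0↦0, 1↦0, 2↦1, 3↦2, 4↦2]  zeros at y ∈ {0, 1}
  x = 4: [0↦1, 1↦3, 2↦2, 3↦2, 4↦2]  zeros at y ∈ ∅
Collecting zeros: affine points = {(0, 4), (1, 0), (3, 0), (3, 1)}.
Total count |C(F_5)_aff| = 4.


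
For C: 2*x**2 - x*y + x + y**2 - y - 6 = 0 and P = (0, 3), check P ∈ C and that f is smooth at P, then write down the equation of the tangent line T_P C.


Tangent line at P: -2*x + 5*y - 15 = 0.

Step 1: f(0, 3) = 0, so P lies on C.
Step 2: partial derivatives
  f_x(x, y) = 4*x - y + 1, f_y(x, y) = -x + 2*y - 1.
  f_x(P) = -2, f_y(P) = 5 (gradient nonzero, so P is smooth).
Step 3: tangent line at P: -2·(x − 0) + 5·(y − 3) = 0.
Expanding: -2*x + 5*y - 15 = 0.
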